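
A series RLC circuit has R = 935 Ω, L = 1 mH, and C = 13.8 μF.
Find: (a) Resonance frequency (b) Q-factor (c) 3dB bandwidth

Step 1 — Resonance condition Im(Z)=0 gives ω₀ = 1/√(LC).
Step 2 — ω₀ = 1/√(0.001·1.38e-05) = 8513 rad/s.
Step 3 — f₀ = ω₀/(2π) = 1355 Hz.
Step 4 — Series Q: Q = ω₀L/R = 8513·0.001/935 = 0.009104.
Step 5 — 3dB bandwidth: Δω = ω₀/Q = 9.35e+05 rad/s; BW = Δω/(2π) = 1.488e+05 Hz.

(a) f₀ = 1355 Hz  (b) Q = 0.009104  (c) BW = 1.488e+05 Hz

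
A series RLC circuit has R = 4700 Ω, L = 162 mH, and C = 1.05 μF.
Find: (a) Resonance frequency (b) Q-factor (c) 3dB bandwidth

Step 1 — Resonance: ω₀ = 1/√(LC) = 1/√(0.162·1.05e-06) = 2425 rad/s.
Step 2 — f₀ = ω₀/(2π) = 385.9 Hz.
Step 3 — Series Q: Q = ω₀L/R = 2425·0.162/4700 = 0.08357.
Step 4 — Bandwidth: Δω = ω₀/Q = 2.901e+04 rad/s; BW = Δω/(2π) = 4617 Hz.

(a) f₀ = 385.9 Hz  (b) Q = 0.08357  (c) BW = 4617 Hz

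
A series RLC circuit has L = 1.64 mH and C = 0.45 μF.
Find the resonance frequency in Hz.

Step 1 — Resonance condition Im(Z)=0 gives ω₀ = 1/√(LC).
Step 2 — ω₀ = 1/√(0.00164·4.5e-07) = 3.681e+04 rad/s.
Step 3 — f₀ = ω₀/(2π) = 5859 Hz.

f₀ = 5859 Hz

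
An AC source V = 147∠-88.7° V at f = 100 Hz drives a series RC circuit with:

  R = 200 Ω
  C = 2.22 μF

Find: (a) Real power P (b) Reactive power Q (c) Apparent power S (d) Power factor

Step 1 — Angular frequency: ω = 2π·f = 2π·100 = 628.3 rad/s.
Step 2 — Component impedances:
  R: Z = R = 200 Ω
  C: Z = 1/(jωC) = -j/(ω·C) = 0 - j716.9 Ω
Step 3 — Series combination: Z_total = R + C = 200 - j716.9 Ω = 744.3∠-74.4° Ω.
Step 4 — Source phasor: V = 147∠-88.7° V = 3.335 - j147 V.
Step 5 — Current: I = V / Z = 0.1914 - j0.04874 A = 0.1975∠-14.3° A.
Step 6 — Complex power: S = V·I* = 7.802 - j27.97 VA.
Step 7 — Real power: P = Re(S) = 7.802 W.
Step 8 — Reactive power: Q = Im(S) = -27.97 VAR.
Step 9 — Apparent power: |S| = 29.03 VA.
Step 10 — Power factor: PF = P/|S| = 0.2687 (leading).

(a) P = 7.802 W  (b) Q = -27.97 VAR  (c) S = 29.03 VA  (d) PF = 0.2687 (leading)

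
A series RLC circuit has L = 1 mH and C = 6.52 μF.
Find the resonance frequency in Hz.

Step 1 — Resonance condition Im(Z)=0 gives ω₀ = 1/√(LC).
Step 2 — ω₀ = 1/√(0.001·6.52e-06) = 1.238e+04 rad/s.
Step 3 — f₀ = ω₀/(2π) = 1971 Hz.

f₀ = 1971 Hz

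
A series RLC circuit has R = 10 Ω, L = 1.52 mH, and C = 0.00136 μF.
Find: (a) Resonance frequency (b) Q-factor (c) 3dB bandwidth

Step 1 — Resonance: ω₀ = 1/√(LC) = 1/√(0.00152·1.36e-09) = 6.955e+05 rad/s.
Step 2 — f₀ = ω₀/(2π) = 1.107e+05 Hz.
Step 3 — Series Q: Q = ω₀L/R = 6.955e+05·0.00152/10 = 105.7.
Step 4 — Bandwidth: Δω = ω₀/Q = 6579 rad/s; BW = Δω/(2π) = 1047 Hz.

(a) f₀ = 1.107e+05 Hz  (b) Q = 105.7  (c) BW = 1047 Hz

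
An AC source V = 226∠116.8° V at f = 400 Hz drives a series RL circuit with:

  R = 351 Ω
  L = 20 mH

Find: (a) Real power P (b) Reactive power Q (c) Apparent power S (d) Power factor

Step 1 — Angular frequency: ω = 2π·f = 2π·400 = 2513 rad/s.
Step 2 — Component impedances:
  R: Z = R = 351 Ω
  L: Z = jωL = j·2513·0.02 = 0 + j50.27 Ω
Step 3 — Series combination: Z_total = R + L = 351 + j50.27 Ω = 354.6∠8.1° Ω.
Step 4 — Source phasor: V = 226∠116.8° V = -101.9 + j201.7 V.
Step 5 — Current: I = V / Z = -0.2038 + j0.6039 A = 0.6374∠108.7° A.
Step 6 — Complex power: S = V·I* = 142.6 + j20.42 VA.
Step 7 — Real power: P = Re(S) = 142.6 W.
Step 8 — Reactive power: Q = Im(S) = 20.42 VAR.
Step 9 — Apparent power: |S| = 144 VA.
Step 10 — Power factor: PF = P/|S| = 0.9899 (lagging).

(a) P = 142.6 W  (b) Q = 20.42 VAR  (c) S = 144 VA  (d) PF = 0.9899 (lagging)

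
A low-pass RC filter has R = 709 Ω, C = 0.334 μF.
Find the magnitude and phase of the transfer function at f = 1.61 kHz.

Step 1 — Angular frequency: ω = 2π·1610 = 1.012e+04 rad/s.
Step 2 — Transfer function: H(jω) = 1/(1 + jωRC).
Step 3 — Denominator: 1 + jωRC = 1 + j·1.012e+04·709·3.34e-07 = 1 + j2.396.
Step 4 — H = 0.1484 - j0.3555.
Step 5 — Magnitude: |H| = 0.3852 (-8.3 dB); phase: φ = -67.3°.

|H| = 0.3852 (-8.3 dB), φ = -67.3°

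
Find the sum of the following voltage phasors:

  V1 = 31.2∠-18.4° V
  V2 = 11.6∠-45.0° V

Step 1 — Convert each phasor to rectangular form:
  V1 = 31.2·(cos(-18.4°) + j·sin(-18.4°)) = 29.6 - j9.848 V
  V2 = 11.6·(cos(-45.0°) + j·sin(-45.0°)) = 8.202 - j8.202 V
Step 2 — Sum components: V_total = 37.81 - j18.05 V.
Step 3 — Convert to polar: |V_total| = 41.9 V, ∠V_total = -25.5°.

V_total = 41.9∠-25.5° V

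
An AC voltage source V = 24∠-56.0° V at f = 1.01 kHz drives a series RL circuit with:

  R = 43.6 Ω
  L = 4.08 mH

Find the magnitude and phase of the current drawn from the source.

Step 1 — Angular frequency: ω = 2π·f = 2π·1010 = 6346 rad/s.
Step 2 — Component impedances:
  R: Z = R = 43.6 Ω
  L: Z = jωL = j·6346·0.00408 = 0 + j25.89 Ω
Step 3 — Series combination: Z_total = R + L = 43.6 + j25.89 Ω = 50.71∠30.7° Ω.
Step 4 — Source phasor: V = 24∠-56.0° V = 13.42 - j19.9 V.
Step 5 — Ohm's law: I = V / Z_total = (13.42 - j19.9) / (43.6 + j25.89) = 0.02721 - j0.4725 A.
Step 6 — Convert to polar: |I| = 0.4733 A, ∠I = -86.7°.

I = 0.4733∠-86.7° A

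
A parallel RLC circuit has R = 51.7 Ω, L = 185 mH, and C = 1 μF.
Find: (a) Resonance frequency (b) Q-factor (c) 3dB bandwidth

Step 1 — Resonance: ω₀ = 1/√(LC) = 1/√(0.185·1e-06) = 2325 rad/s.
Step 2 — f₀ = ω₀/(2π) = 370 Hz.
Step 3 — Parallel Q: Q = R/(ω₀L) = 51.7/(2325·0.185) = 0.1202.
Step 4 — Bandwidth: Δω = ω₀/Q = 1.934e+04 rad/s; BW = Δω/(2π) = 3078 Hz.

(a) f₀ = 370 Hz  (b) Q = 0.1202  (c) BW = 3078 Hz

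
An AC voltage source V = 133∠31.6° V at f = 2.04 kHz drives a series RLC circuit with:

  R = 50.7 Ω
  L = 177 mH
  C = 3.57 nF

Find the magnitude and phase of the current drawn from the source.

Step 1 — Angular frequency: ω = 2π·f = 2π·2040 = 1.282e+04 rad/s.
Step 2 — Component impedances:
  R: Z = R = 50.7 Ω
  L: Z = jωL = j·1.282e+04·0.177 = 0 + j2269 Ω
  C: Z = 1/(jωC) = -j/(ω·C) = 0 - j2.185e+04 Ω
Step 3 — Series combination: Z_total = R + L + C = 50.7 - j1.958e+04 Ω = 1.958e+04∠-89.9° Ω.
Step 4 — Source phasor: V = 133∠31.6° V = 113.3 + j69.69 V.
Step 5 — Ohm's law: I = V / Z_total = (113.3 + j69.69) / (50.7 - j1.958e+04) = -0.003543 + j0.005793 A.
Step 6 — Convert to polar: |I| = 0.006791 A, ∠I = 121.5°.

I = 0.006791∠121.5° A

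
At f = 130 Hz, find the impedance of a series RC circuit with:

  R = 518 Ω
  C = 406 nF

Step 1 — Angular frequency: ω = 2π·f = 2π·130 = 816.8 rad/s.
Step 2 — Component impedances:
  R: Z = R = 518 Ω
  C: Z = 1/(jωC) = -j/(ω·C) = 0 - j3015 Ω
Step 3 — Series combination: Z_total = R + C = 518 - j3015 Ω = 3060∠-80.3° Ω.

Z = 518 - j3015 Ω = 3060∠-80.3° Ω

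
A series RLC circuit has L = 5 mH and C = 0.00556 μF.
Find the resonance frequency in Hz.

Step 1 — Resonance condition Im(Z)=0 gives ω₀ = 1/√(LC).
Step 2 — ω₀ = 1/√(0.005·5.56e-09) = 1.897e+05 rad/s.
Step 3 — f₀ = ω₀/(2π) = 3.019e+04 Hz.

f₀ = 3.019e+04 Hz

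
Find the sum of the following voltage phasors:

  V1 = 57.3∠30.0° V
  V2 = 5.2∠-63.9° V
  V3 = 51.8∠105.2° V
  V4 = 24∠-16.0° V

Step 1 — Convert each phasor to rectangular form:
  V1 = 57.3·(cos(30.0°) + j·sin(30.0°)) = 49.62 + j28.65 V
  V2 = 5.2·(cos(-63.9°) + j·sin(-63.9°)) = 2.288 - j4.67 V
  V3 = 51.8·(cos(105.2°) + j·sin(105.2°)) = -13.58 + j49.99 V
  V4 = 24·(cos(-16.0°) + j·sin(-16.0°)) = 23.07 - j6.615 V
Step 2 — Sum components: V_total = 61.4 + j67.35 V.
Step 3 — Convert to polar: |V_total| = 91.14 V, ∠V_total = 47.6°.

V_total = 91.14∠47.6° V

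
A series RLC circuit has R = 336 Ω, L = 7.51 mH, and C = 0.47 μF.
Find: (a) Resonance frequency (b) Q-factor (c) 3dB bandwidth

Step 1 — Resonance condition Im(Z)=0 gives ω₀ = 1/√(LC).
Step 2 — ω₀ = 1/√(0.00751·4.7e-07) = 1.683e+04 rad/s.
Step 3 — f₀ = ω₀/(2π) = 2679 Hz.
Step 4 — Series Q: Q = ω₀L/R = 1.683e+04·0.00751/336 = 0.3762.
Step 5 — 3dB bandwidth: Δω = ω₀/Q = 4.474e+04 rad/s; BW = Δω/(2π) = 7121 Hz.

(a) f₀ = 2679 Hz  (b) Q = 0.3762  (c) BW = 7121 Hz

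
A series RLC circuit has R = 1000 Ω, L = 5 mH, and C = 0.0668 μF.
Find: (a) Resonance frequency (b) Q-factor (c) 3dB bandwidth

Step 1 — Resonance condition Im(Z)=0 gives ω₀ = 1/√(LC).
Step 2 — ω₀ = 1/√(0.005·6.68e-08) = 5.472e+04 rad/s.
Step 3 — f₀ = ω₀/(2π) = 8709 Hz.
Step 4 — Series Q: Q = ω₀L/R = 5.472e+04·0.005/1000 = 0.2736.
Step 5 — 3dB bandwidth: Δω = ω₀/Q = 2e+05 rad/s; BW = Δω/(2π) = 3.183e+04 Hz.

(a) f₀ = 8709 Hz  (b) Q = 0.2736  (c) BW = 3.183e+04 Hz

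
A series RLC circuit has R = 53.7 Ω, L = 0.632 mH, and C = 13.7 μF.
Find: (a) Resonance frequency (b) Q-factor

Step 1 — Resonance condition Im(Z)=0 gives ω₀ = 1/√(LC).
Step 2 — ω₀ = 1/√(0.000632·1.37e-05) = 1.075e+04 rad/s.
Step 3 — f₀ = ω₀/(2π) = 1710 Hz.
Step 4 — Series Q: Q = ω₀L/R = 1.075e+04·0.000632/53.7 = 0.1265.

(a) f₀ = 1710 Hz  (b) Q = 0.1265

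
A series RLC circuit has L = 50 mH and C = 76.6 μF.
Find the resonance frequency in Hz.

Step 1 — Resonance condition Im(Z)=0 gives ω₀ = 1/√(LC).
Step 2 — ω₀ = 1/√(0.05·7.66e-05) = 511 rad/s.
Step 3 — f₀ = ω₀/(2π) = 81.32 Hz.

f₀ = 81.32 Hz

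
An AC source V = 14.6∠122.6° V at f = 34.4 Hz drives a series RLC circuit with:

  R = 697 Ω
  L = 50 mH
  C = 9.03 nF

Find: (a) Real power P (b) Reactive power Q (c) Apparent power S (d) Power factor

Step 1 — Angular frequency: ω = 2π·f = 2π·34.4 = 216.1 rad/s.
Step 2 — Component impedances:
  R: Z = R = 697 Ω
  L: Z = jωL = j·216.1·0.05 = 0 + j10.81 Ω
  C: Z = 1/(jωC) = -j/(ω·C) = 0 - j5.124e+05 Ω
Step 3 — Series combination: Z_total = R + L + C = 697 - j5.123e+05 Ω = 5.123e+05∠-89.9° Ω.
Step 4 — Source phasor: V = 14.6∠122.6° V = -7.866 + j12.3 V.
Step 5 — Current: I = V / Z = -2.403e-05 - j1.532e-05 A = 2.85e-05∠-147.5° A.
Step 6 — Complex power: S = V·I* = 5.66e-07 - j0.000416 VA.
Step 7 — Real power: P = Re(S) = 5.66e-07 W.
Step 8 — Reactive power: Q = Im(S) = -0.000416 VAR.
Step 9 — Apparent power: |S| = 0.000416 VA.
Step 10 — Power factor: PF = P/|S| = 0.00136 (leading).

(a) P = 5.66e-07 W  (b) Q = -0.000416 VAR  (c) S = 0.000416 VA  (d) PF = 0.00136 (leading)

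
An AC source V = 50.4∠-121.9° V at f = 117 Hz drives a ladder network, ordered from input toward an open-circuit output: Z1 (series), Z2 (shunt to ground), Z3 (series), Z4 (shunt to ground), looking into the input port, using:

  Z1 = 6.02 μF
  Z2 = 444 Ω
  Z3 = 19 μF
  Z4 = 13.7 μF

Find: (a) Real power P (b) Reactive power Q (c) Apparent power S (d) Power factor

Step 1 — Angular frequency: ω = 2π·f = 2π·117 = 735.1 rad/s.
Step 2 — Component impedances:
  Z1: Z = 1/(jωC) = -j/(ω·C) = 0 - j226 Ω
  Z2: Z = R = 444 Ω
  Z3: Z = 1/(jωC) = -j/(ω·C) = 0 - j71.59 Ω
  Z4: Z = 1/(jωC) = -j/(ω·C) = 0 - j99.29 Ω
Step 3 — Ladder network (open output): work backward from the far end, alternating series and parallel combinations. Z_in = 57.28 - j374.8 Ω = 379.2∠-81.3° Ω.
Step 4 — Source phasor: V = 50.4∠-121.9° V = -26.63 - j42.79 V.
Step 5 — Current: I = V / Z = 0.1009 - j0.08649 A = 0.1329∠-40.6° A.
Step 6 — Complex power: S = V·I* = 1.012 - j6.623 VA.
Step 7 — Real power: P = Re(S) = 1.012 W.
Step 8 — Reactive power: Q = Im(S) = -6.623 VAR.
Step 9 — Apparent power: |S| = 6.7 VA.
Step 10 — Power factor: PF = P/|S| = 0.1511 (leading).

(a) P = 1.012 W  (b) Q = -6.623 VAR  (c) S = 6.7 VA  (d) PF = 0.1511 (leading)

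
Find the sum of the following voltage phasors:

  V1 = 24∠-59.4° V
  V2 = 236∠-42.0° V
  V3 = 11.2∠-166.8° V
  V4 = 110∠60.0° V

Step 1 — Convert each phasor to rectangular form:
  V1 = 24·(cos(-59.4°) + j·sin(-59.4°)) = 12.22 - j20.66 V
  V2 = 236·(cos(-42.0°) + j·sin(-42.0°)) = 175.4 - j157.9 V
  V3 = 11.2·(cos(-166.8°) + j·sin(-166.8°)) = -10.9 - j2.558 V
  V4 = 110·(cos(60.0°) + j·sin(60.0°)) = 55 + j95.26 V
Step 2 — Sum components: V_total = 231.7 - j85.87 V.
Step 3 — Convert to polar: |V_total| = 247.1 V, ∠V_total = -20.3°.

V_total = 247.1∠-20.3° V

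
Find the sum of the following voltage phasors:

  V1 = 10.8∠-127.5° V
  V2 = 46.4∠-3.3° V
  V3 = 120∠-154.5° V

Step 1 — Convert each phasor to rectangular form:
  V1 = 10.8·(cos(-127.5°) + j·sin(-127.5°)) = -6.575 - j8.568 V
  V2 = 46.4·(cos(-3.3°) + j·sin(-3.3°)) = 46.32 - j2.671 V
  V3 = 120·(cos(-154.5°) + j·sin(-154.5°)) = -108.3 - j51.66 V
Step 2 — Sum components: V_total = -68.56 - j62.9 V.
Step 3 — Convert to polar: |V_total| = 93.04 V, ∠V_total = -137.5°.

V_total = 93.04∠-137.5° V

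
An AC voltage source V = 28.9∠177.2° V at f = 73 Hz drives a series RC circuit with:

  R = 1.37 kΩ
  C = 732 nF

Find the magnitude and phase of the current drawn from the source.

Step 1 — Angular frequency: ω = 2π·f = 2π·73 = 458.7 rad/s.
Step 2 — Component impedances:
  R: Z = R = 1370 Ω
  C: Z = 1/(jωC) = -j/(ω·C) = 0 - j2978 Ω
Step 3 — Series combination: Z_total = R + C = 1370 - j2978 Ω = 3278∠-65.3° Ω.
Step 4 — Source phasor: V = 28.9∠177.2° V = -28.87 + j1.412 V.
Step 5 — Ohm's law: I = V / Z_total = (-28.87 + j1.412) / (1370 - j2978) = -0.004071 - j0.007819 A.
Step 6 — Convert to polar: |I| = 0.008815 A, ∠I = -117.5°.

I = 0.008815∠-117.5° A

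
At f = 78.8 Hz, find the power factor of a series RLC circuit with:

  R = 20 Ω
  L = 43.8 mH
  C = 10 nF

Step 1 — Angular frequency: ω = 2π·f = 2π·78.8 = 495.1 rad/s.
Step 2 — Component impedances:
  R: Z = R = 20 Ω
  L: Z = jωL = j·495.1·0.0438 = 0 + j21.69 Ω
  C: Z = 1/(jωC) = -j/(ω·C) = 0 - j2.02e+05 Ω
Step 3 — Series combination: Z_total = R + L + C = 20 - j2.02e+05 Ω = 2.02e+05∠-90.0° Ω.
Step 4 — Power factor: PF = cos(φ) = Re(Z)/|Z| = 20/2.0195e+05 = 9.903e-05.
Step 5 — Type: Im(Z) = -2.02e+05 ⇒ leading (phase φ = -90.0°).

PF = 9.903e-05 (leading, φ = -90.0°)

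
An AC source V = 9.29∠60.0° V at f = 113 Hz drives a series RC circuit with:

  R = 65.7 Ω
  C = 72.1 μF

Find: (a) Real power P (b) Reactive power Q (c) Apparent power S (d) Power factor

Step 1 — Angular frequency: ω = 2π·f = 2π·113 = 710 rad/s.
Step 2 — Component impedances:
  R: Z = R = 65.7 Ω
  C: Z = 1/(jωC) = -j/(ω·C) = 0 - j19.53 Ω
Step 3 — Series combination: Z_total = R + C = 65.7 - j19.53 Ω = 68.54∠-16.6° Ω.
Step 4 — Source phasor: V = 9.29∠60.0° V = 4.645 + j8.045 V.
Step 5 — Current: I = V / Z = 0.0315 + j0.1318 A = 0.1355∠76.6° A.
Step 6 — Complex power: S = V·I* = 1.207 - j0.3589 VA.
Step 7 — Real power: P = Re(S) = 1.207 W.
Step 8 — Reactive power: Q = Im(S) = -0.3589 VAR.
Step 9 — Apparent power: |S| = 1.259 VA.
Step 10 — Power factor: PF = P/|S| = 0.9585 (leading).

(a) P = 1.207 W  (b) Q = -0.3589 VAR  (c) S = 1.259 VA  (d) PF = 0.9585 (leading)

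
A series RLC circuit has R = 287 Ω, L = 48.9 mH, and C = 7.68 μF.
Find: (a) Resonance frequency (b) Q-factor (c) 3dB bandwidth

Step 1 — Resonance: ω₀ = 1/√(LC) = 1/√(0.0489·7.68e-06) = 1632 rad/s.
Step 2 — f₀ = ω₀/(2π) = 259.7 Hz.
Step 3 — Series Q: Q = ω₀L/R = 1632·0.0489/287 = 0.278.
Step 4 — Bandwidth: Δω = ω₀/Q = 5869 rad/s; BW = Δω/(2π) = 934.1 Hz.

(a) f₀ = 259.7 Hz  (b) Q = 0.278  (c) BW = 934.1 Hz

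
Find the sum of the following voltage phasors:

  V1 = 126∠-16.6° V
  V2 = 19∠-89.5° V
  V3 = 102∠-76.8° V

Step 1 — Convert each phasor to rectangular form:
  V1 = 126·(cos(-16.6°) + j·sin(-16.6°)) = 120.7 - j36 V
  V2 = 19·(cos(-89.5°) + j·sin(-89.5°)) = 0.1658 - j19 V
  V3 = 102·(cos(-76.8°) + j·sin(-76.8°)) = 23.29 - j99.31 V
Step 2 — Sum components: V_total = 144.2 - j154.3 V.
Step 3 — Convert to polar: |V_total| = 211.2 V, ∠V_total = -46.9°.

V_total = 211.2∠-46.9° V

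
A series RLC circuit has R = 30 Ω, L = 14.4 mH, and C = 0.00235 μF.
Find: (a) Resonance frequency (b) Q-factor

Step 1 — Resonance condition Im(Z)=0 gives ω₀ = 1/√(LC).
Step 2 — ω₀ = 1/√(0.0144·2.35e-09) = 1.719e+05 rad/s.
Step 3 — f₀ = ω₀/(2π) = 2.736e+04 Hz.
Step 4 — Series Q: Q = ω₀L/R = 1.719e+05·0.0144/30 = 82.51.

(a) f₀ = 2.736e+04 Hz  (b) Q = 82.51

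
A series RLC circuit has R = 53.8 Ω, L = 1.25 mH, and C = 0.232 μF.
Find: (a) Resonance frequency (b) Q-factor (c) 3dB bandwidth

Step 1 — Resonance: ω₀ = 1/√(LC) = 1/√(0.00125·2.32e-07) = 5.872e+04 rad/s.
Step 2 — f₀ = ω₀/(2π) = 9346 Hz.
Step 3 — Series Q: Q = ω₀L/R = 5.872e+04·0.00125/53.8 = 1.364.
Step 4 — Bandwidth: Δω = ω₀/Q = 4.304e+04 rad/s; BW = Δω/(2π) = 6850 Hz.

(a) f₀ = 9346 Hz  (b) Q = 1.364  (c) BW = 6850 Hz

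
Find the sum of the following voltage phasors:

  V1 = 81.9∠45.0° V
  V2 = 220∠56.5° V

Step 1 — Convert each phasor to rectangular form:
  V1 = 81.9·(cos(45.0°) + j·sin(45.0°)) = 57.91 + j57.91 V
  V2 = 220·(cos(56.5°) + j·sin(56.5°)) = 121.4 + j183.5 V
Step 2 — Sum components: V_total = 179.3 + j241.4 V.
Step 3 — Convert to polar: |V_total| = 300.7 V, ∠V_total = 53.4°.

V_total = 300.7∠53.4° V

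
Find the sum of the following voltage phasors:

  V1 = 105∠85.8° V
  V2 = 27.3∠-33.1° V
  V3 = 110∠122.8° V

Step 1 — Convert each phasor to rectangular form:
  V1 = 105·(cos(85.8°) + j·sin(85.8°)) = 7.69 + j104.7 V
  V2 = 27.3·(cos(-33.1°) + j·sin(-33.1°)) = 22.87 - j14.91 V
  V3 = 110·(cos(122.8°) + j·sin(122.8°)) = -59.59 + j92.46 V
Step 2 — Sum components: V_total = -29.03 + j182.3 V.
Step 3 — Convert to polar: |V_total| = 184.6 V, ∠V_total = 99.0°.

V_total = 184.6∠99.0° V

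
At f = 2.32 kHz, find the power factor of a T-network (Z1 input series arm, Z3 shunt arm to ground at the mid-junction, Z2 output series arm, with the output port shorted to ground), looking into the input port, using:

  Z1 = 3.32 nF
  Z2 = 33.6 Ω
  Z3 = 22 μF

Step 1 — Angular frequency: ω = 2π·f = 2π·2320 = 1.458e+04 rad/s.
Step 2 — Component impedances:
  Z1: Z = 1/(jωC) = -j/(ω·C) = 0 - j2.066e+04 Ω
  Z2: Z = R = 33.6 Ω
  Z3: Z = 1/(jωC) = -j/(ω·C) = 0 - j3.118 Ω
Step 3 — With the output port shorted to ground, the output series arm Z2 runs from the junction to ground; the shunt arm Z3 also runs from the junction to ground. They appear in parallel: Z3 || Z2 = 0.2869 - j3.092 Ω.
Step 4 — Series with input arm Z1: Z_in = Z1 + (Z3 || Z2) = 0.2869 - j2.067e+04 Ω = 2.067e+04∠-90.0° Ω.
Step 5 — Power factor: PF = cos(φ) = Re(Z)/|Z| = 0.2869/2.067e+04 = 1.388e-05.
Step 6 — Type: Im(Z) = -2.067e+04 ⇒ leading (phase φ = -90.0°).

PF = 1.388e-05 (leading, φ = -90.0°)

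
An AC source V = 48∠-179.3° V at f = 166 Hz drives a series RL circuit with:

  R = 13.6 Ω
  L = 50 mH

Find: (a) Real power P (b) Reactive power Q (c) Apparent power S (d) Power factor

Step 1 — Angular frequency: ω = 2π·f = 2π·166 = 1043 rad/s.
Step 2 — Component impedances:
  R: Z = R = 13.6 Ω
  L: Z = jωL = j·1043·0.05 = 0 + j52.15 Ω
Step 3 — Series combination: Z_total = R + L = 13.6 + j52.15 Ω = 53.89∠75.4° Ω.
Step 4 — Source phasor: V = 48∠-179.3° V = -48 - j0.5864 V.
Step 5 — Current: I = V / Z = -0.2353 + j0.859 A = 0.8906∠105.3° A.
Step 6 — Complex power: S = V·I* = 10.79 + j41.37 VA.
Step 7 — Real power: P = Re(S) = 10.79 W.
Step 8 — Reactive power: Q = Im(S) = 41.37 VAR.
Step 9 — Apparent power: |S| = 42.75 VA.
Step 10 — Power factor: PF = P/|S| = 0.2523 (lagging).

(a) P = 10.79 W  (b) Q = 41.37 VAR  (c) S = 42.75 VA  (d) PF = 0.2523 (lagging)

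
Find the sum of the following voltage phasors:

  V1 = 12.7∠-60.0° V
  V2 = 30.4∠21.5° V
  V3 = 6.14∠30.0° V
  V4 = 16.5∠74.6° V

Step 1 — Convert each phasor to rectangular form:
  V1 = 12.7·(cos(-60.0°) + j·sin(-60.0°)) = 6.35 - j11 V
  V2 = 30.4·(cos(21.5°) + j·sin(21.5°)) = 28.28 + j11.14 V
  V3 = 6.14·(cos(30.0°) + j·sin(30.0°)) = 5.317 + j3.07 V
  V4 = 16.5·(cos(74.6°) + j·sin(74.6°)) = 4.382 + j15.91 V
Step 2 — Sum components: V_total = 44.33 + j19.12 V.
Step 3 — Convert to polar: |V_total| = 48.28 V, ∠V_total = 23.3°.

V_total = 48.28∠23.3° V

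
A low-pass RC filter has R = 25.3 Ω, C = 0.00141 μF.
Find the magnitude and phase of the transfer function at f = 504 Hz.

Step 1 — Angular frequency: ω = 2π·504 = 3167 rad/s.
Step 2 — Transfer function: H(jω) = 1/(1 + jωRC).
Step 3 — Denominator: 1 + jωRC = 1 + j·3167·25.3·1.41e-09 = 1 + j0.000113.
Step 4 — H = 1 - j0.000113.
Step 5 — Magnitude: |H| = 1 (-0.0 dB); phase: φ = -0.0°.

|H| = 1 (-0.0 dB), φ = -0.0°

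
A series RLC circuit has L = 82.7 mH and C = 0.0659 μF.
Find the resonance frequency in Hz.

Step 1 — Resonance condition Im(Z)=0 gives ω₀ = 1/√(LC).
Step 2 — ω₀ = 1/√(0.0827·6.59e-08) = 1.355e+04 rad/s.
Step 3 — f₀ = ω₀/(2π) = 2156 Hz.

f₀ = 2156 Hz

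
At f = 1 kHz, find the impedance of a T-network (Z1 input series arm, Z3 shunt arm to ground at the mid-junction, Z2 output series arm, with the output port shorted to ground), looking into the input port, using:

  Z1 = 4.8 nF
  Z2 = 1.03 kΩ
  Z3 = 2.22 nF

Step 1 — Angular frequency: ω = 2π·f = 2π·1000 = 6283 rad/s.
Step 2 — Component impedances:
  Z1: Z = 1/(jωC) = -j/(ω·C) = 0 - j3.316e+04 Ω
  Z2: Z = R = 1030 Ω
  Z3: Z = 1/(jωC) = -j/(ω·C) = 0 - j7.169e+04 Ω
Step 3 — With the output port shorted to ground, the output series arm Z2 runs from the junction to ground; the shunt arm Z3 also runs from the junction to ground. They appear in parallel: Z3 || Z2 = 1030 - j14.8 Ω.
Step 4 — Series with input arm Z1: Z_in = Z1 + (Z3 || Z2) = 1030 - j3.317e+04 Ω = 3.319e+04∠-88.2° Ω.

Z = 1030 - j3.317e+04 Ω = 3.319e+04∠-88.2° Ω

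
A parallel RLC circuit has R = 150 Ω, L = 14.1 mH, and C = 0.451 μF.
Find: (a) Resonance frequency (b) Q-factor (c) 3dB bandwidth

Step 1 — Resonance: ω₀ = 1/√(LC) = 1/√(0.0141·4.51e-07) = 1.254e+04 rad/s.
Step 2 — f₀ = ω₀/(2π) = 1996 Hz.
Step 3 — Parallel Q: Q = R/(ω₀L) = 150/(1.254e+04·0.0141) = 0.8483.
Step 4 — Bandwidth: Δω = ω₀/Q = 1.478e+04 rad/s; BW = Δω/(2π) = 2353 Hz.

(a) f₀ = 1996 Hz  (b) Q = 0.8483  (c) BW = 2353 Hz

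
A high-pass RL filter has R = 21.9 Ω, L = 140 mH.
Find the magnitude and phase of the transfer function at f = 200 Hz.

Step 1 — Angular frequency: ω = 2π·200 = 1257 rad/s.
Step 2 — Transfer function: H(jω) = jωL/(R + jωL).
Step 3 — Numerator jωL = j·175.9; denominator R + jωL = 21.9 + j175.9.
Step 4 — H = 0.9847 + j0.1226.
Step 5 — Magnitude: |H| = 0.9923 (-0.1 dB); phase: φ = 7.1°.

|H| = 0.9923 (-0.1 dB), φ = 7.1°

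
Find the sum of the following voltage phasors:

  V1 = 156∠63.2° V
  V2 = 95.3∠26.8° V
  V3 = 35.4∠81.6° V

Step 1 — Convert each phasor to rectangular form:
  V1 = 156·(cos(63.2°) + j·sin(63.2°)) = 70.34 + j139.2 V
  V2 = 95.3·(cos(26.8°) + j·sin(26.8°)) = 85.06 + j42.97 V
  V3 = 35.4·(cos(81.6°) + j·sin(81.6°)) = 5.171 + j35.02 V
Step 2 — Sum components: V_total = 160.6 + j217.2 V.
Step 3 — Convert to polar: |V_total| = 270.1 V, ∠V_total = 53.5°.

V_total = 270.1∠53.5° V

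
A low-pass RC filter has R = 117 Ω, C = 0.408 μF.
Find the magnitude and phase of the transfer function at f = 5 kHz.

Step 1 — Angular frequency: ω = 2π·5000 = 3.142e+04 rad/s.
Step 2 — Transfer function: H(jω) = 1/(1 + jωRC).
Step 3 — Denominator: 1 + jωRC = 1 + j·3.142e+04·117·4.08e-07 = 1 + j1.5.
Step 4 — H = 0.3078 - j0.4616.
Step 5 — Magnitude: |H| = 0.5548 (-5.1 dB); phase: φ = -56.3°.

|H| = 0.5548 (-5.1 dB), φ = -56.3°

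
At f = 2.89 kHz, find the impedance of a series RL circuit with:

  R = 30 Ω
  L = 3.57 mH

Step 1 — Angular frequency: ω = 2π·f = 2π·2890 = 1.816e+04 rad/s.
Step 2 — Component impedances:
  R: Z = R = 30 Ω
  L: Z = jωL = j·1.816e+04·0.00357 = 0 + j64.83 Ω
Step 3 — Series combination: Z_total = R + L = 30 + j64.83 Ω = 71.43∠65.2° Ω.

Z = 30 + j64.83 Ω = 71.43∠65.2° Ω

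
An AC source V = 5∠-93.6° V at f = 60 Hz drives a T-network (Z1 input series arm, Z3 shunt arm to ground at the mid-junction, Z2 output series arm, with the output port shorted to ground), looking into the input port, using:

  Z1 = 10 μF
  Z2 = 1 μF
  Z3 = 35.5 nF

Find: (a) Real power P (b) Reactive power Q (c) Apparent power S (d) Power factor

Step 1 — Angular frequency: ω = 2π·f = 2π·60 = 377 rad/s.
Step 2 — Component impedances:
  Z1: Z = 1/(jωC) = -j/(ω·C) = 0 - j265.3 Ω
  Z2: Z = 1/(jωC) = -j/(ω·C) = 0 - j2653 Ω
  Z3: Z = 1/(jωC) = -j/(ω·C) = 0 - j7.472e+04 Ω
Step 3 — With the output port shorted to ground, the output series arm Z2 runs from the junction to ground; the shunt arm Z3 also runs from the junction to ground. They appear in parallel: Z3 || Z2 = 0 - j2562 Ω.
Step 4 — Series with input arm Z1: Z_in = Z1 + (Z3 || Z2) = 0 - j2827 Ω = 2827∠-90.0° Ω.
Step 5 — Source phasor: V = 5∠-93.6° V = -0.314 - j4.99 V.
Step 6 — Current: I = V / Z = 0.001765 - j0.0001111 A = 0.001769∠-3.6° A.
Step 7 — Complex power: S = V·I* = 0 - j0.008844 VA.
Step 8 — Real power: P = Re(S) = 0 W.
Step 9 — Reactive power: Q = Im(S) = -0.008844 VAR.
Step 10 — Apparent power: |S| = 0.008844 VA.
Step 11 — Power factor: PF = P/|S| = 0 (leading).

(a) P = 0 W  (b) Q = -0.008844 VAR  (c) S = 0.008844 VA  (d) PF = 0 (leading)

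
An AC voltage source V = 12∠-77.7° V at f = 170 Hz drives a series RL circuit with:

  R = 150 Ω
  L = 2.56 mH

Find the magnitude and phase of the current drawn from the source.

Step 1 — Angular frequency: ω = 2π·f = 2π·170 = 1068 rad/s.
Step 2 — Component impedances:
  R: Z = R = 150 Ω
  L: Z = jωL = j·1068·0.00256 = 0 + j2.734 Ω
Step 3 — Series combination: Z_total = R + L = 150 + j2.734 Ω = 150∠1.0° Ω.
Step 4 — Source phasor: V = 12∠-77.7° V = 2.556 - j11.72 V.
Step 5 — Ohm's law: I = V / Z_total = (2.556 - j11.72) / (150 + j2.734) = 0.01561 - j0.07845 A.
Step 6 — Convert to polar: |I| = 0.07999 A, ∠I = -78.7°.

I = 0.07999∠-78.7° A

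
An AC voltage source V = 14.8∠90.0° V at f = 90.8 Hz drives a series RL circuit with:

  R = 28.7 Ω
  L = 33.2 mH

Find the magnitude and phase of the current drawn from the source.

Step 1 — Angular frequency: ω = 2π·f = 2π·90.8 = 570.5 rad/s.
Step 2 — Component impedances:
  R: Z = R = 28.7 Ω
  L: Z = jωL = j·570.5·0.0332 = 0 + j18.94 Ω
Step 3 — Series combination: Z_total = R + L = 28.7 + j18.94 Ω = 34.39∠33.4° Ω.
Step 4 — Source phasor: V = 14.8∠90.0° V = 0 + j14.8 V.
Step 5 — Ohm's law: I = V / Z_total = (0 + j14.8) / (28.7 + j18.94) = 0.2371 + j0.3592 A.
Step 6 — Convert to polar: |I| = 0.4304 A, ∠I = 56.6°.

I = 0.4304∠56.6° A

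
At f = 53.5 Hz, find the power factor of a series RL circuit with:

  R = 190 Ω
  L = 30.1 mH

Step 1 — Angular frequency: ω = 2π·f = 2π·53.5 = 336.2 rad/s.
Step 2 — Component impedances:
  R: Z = R = 190 Ω
  L: Z = jωL = j·336.2·0.0301 = 0 + j10.12 Ω
Step 3 — Series combination: Z_total = R + L = 190 + j10.12 Ω = 190.3∠3.0° Ω.
Step 4 — Power factor: PF = cos(φ) = Re(Z)/|Z| = 190/190.27 = 0.9986.
Step 5 — Type: Im(Z) = 10.12 ⇒ lagging (phase φ = 3.0°).

PF = 0.9986 (lagging, φ = 3.0°)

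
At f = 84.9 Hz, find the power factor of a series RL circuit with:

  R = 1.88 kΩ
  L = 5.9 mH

Step 1 — Angular frequency: ω = 2π·f = 2π·84.9 = 533.4 rad/s.
Step 2 — Component impedances:
  R: Z = R = 1880 Ω
  L: Z = jωL = j·533.4·0.0059 = 0 + j3.147 Ω
Step 3 — Series combination: Z_total = R + L = 1880 + j3.147 Ω = 1880∠0.1° Ω.
Step 4 — Power factor: PF = cos(φ) = Re(Z)/|Z| = 1880/1880 = 1.
Step 5 — Type: Im(Z) = 3.147 ⇒ lagging (phase φ = 0.1°).

PF = 1 (lagging, φ = 0.1°)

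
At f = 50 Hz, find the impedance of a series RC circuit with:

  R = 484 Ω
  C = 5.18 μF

Step 1 — Angular frequency: ω = 2π·f = 2π·50 = 314.2 rad/s.
Step 2 — Component impedances:
  R: Z = R = 484 Ω
  C: Z = 1/(jωC) = -j/(ω·C) = 0 - j614.5 Ω
Step 3 — Series combination: Z_total = R + C = 484 - j614.5 Ω = 782.2∠-51.8° Ω.

Z = 484 - j614.5 Ω = 782.2∠-51.8° Ω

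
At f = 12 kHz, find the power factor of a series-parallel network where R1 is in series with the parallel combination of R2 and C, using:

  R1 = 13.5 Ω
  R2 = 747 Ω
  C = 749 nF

Step 1 — Angular frequency: ω = 2π·f = 2π·1.2e+04 = 7.54e+04 rad/s.
Step 2 — Component impedances:
  R1: Z = R = 13.5 Ω
  R2: Z = R = 747 Ω
  C: Z = 1/(jωC) = -j/(ω·C) = 0 - j17.71 Ω
Step 3 — Parallel branch: R2 || C = 1/(1/R2 + 1/C) = 0.4195 - j17.7 Ω.
Step 4 — Series with R1: Z_total = R1 + (R2 || C) = 13.92 - j17.7 Ω = 22.52∠-51.8° Ω.
Step 5 — Power factor: PF = cos(φ) = Re(Z)/|Z| = 13.92/22.516 = 0.6182.
Step 6 — Type: Im(Z) = -17.7 ⇒ leading (phase φ = -51.8°).

PF = 0.6182 (leading, φ = -51.8°)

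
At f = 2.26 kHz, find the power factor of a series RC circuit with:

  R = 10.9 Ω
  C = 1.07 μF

Step 1 — Angular frequency: ω = 2π·f = 2π·2260 = 1.42e+04 rad/s.
Step 2 — Component impedances:
  R: Z = R = 10.9 Ω
  C: Z = 1/(jωC) = -j/(ω·C) = 0 - j65.82 Ω
Step 3 — Series combination: Z_total = R + C = 10.9 - j65.82 Ω = 66.71∠-80.6° Ω.
Step 4 — Power factor: PF = cos(φ) = Re(Z)/|Z| = 10.9/66.71 = 0.1634.
Step 5 — Type: Im(Z) = -65.82 ⇒ leading (phase φ = -80.6°).

PF = 0.1634 (leading, φ = -80.6°)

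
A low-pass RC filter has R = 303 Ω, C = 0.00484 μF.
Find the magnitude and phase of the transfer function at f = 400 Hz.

Step 1 — Angular frequency: ω = 2π·400 = 2513 rad/s.
Step 2 — Transfer function: H(jω) = 1/(1 + jωRC).
Step 3 — Denominator: 1 + jωRC = 1 + j·2513·303·4.84e-09 = 1 + j0.003686.
Step 4 — H = 1 - j0.003686.
Step 5 — Magnitude: |H| = 1 (-0.0 dB); phase: φ = -0.2°.

|H| = 1 (-0.0 dB), φ = -0.2°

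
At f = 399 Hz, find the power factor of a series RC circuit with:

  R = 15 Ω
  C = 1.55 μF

Step 1 — Angular frequency: ω = 2π·f = 2π·399 = 2507 rad/s.
Step 2 — Component impedances:
  R: Z = R = 15 Ω
  C: Z = 1/(jωC) = -j/(ω·C) = 0 - j257.3 Ω
Step 3 — Series combination: Z_total = R + C = 15 - j257.3 Ω = 257.8∠-86.7° Ω.
Step 4 — Power factor: PF = cos(φ) = Re(Z)/|Z| = 15/257.78 = 0.05819.
Step 5 — Type: Im(Z) = -257.3 ⇒ leading (phase φ = -86.7°).

PF = 0.05819 (leading, φ = -86.7°)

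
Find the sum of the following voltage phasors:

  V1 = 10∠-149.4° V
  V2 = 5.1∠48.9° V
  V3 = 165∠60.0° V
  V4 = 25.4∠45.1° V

Step 1 — Convert each phasor to rectangular form:
  V1 = 10·(cos(-149.4°) + j·sin(-149.4°)) = -8.607 - j5.09 V
  V2 = 5.1·(cos(48.9°) + j·sin(48.9°)) = 3.353 + j3.843 V
  V3 = 165·(cos(60.0°) + j·sin(60.0°)) = 82.5 + j142.9 V
  V4 = 25.4·(cos(45.1°) + j·sin(45.1°)) = 17.93 + j17.99 V
Step 2 — Sum components: V_total = 95.17 + j159.6 V.
Step 3 — Convert to polar: |V_total| = 185.9 V, ∠V_total = 59.2°.

V_total = 185.9∠59.2° V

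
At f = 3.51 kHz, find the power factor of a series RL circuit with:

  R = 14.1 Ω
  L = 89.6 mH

Step 1 — Angular frequency: ω = 2π·f = 2π·3510 = 2.205e+04 rad/s.
Step 2 — Component impedances:
  R: Z = R = 14.1 Ω
  L: Z = jωL = j·2.205e+04·0.0896 = 0 + j1976 Ω
Step 3 — Series combination: Z_total = R + L = 14.1 + j1976 Ω = 1976∠89.6° Ω.
Step 4 — Power factor: PF = cos(φ) = Re(Z)/|Z| = 14.1/1976.1 = 0.007135.
Step 5 — Type: Im(Z) = 1976 ⇒ lagging (phase φ = 89.6°).

PF = 0.007135 (lagging, φ = 89.6°)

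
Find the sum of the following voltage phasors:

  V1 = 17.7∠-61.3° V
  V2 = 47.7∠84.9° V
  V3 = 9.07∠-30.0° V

Step 1 — Convert each phasor to rectangular form:
  V1 = 17.7·(cos(-61.3°) + j·sin(-61.3°)) = 8.5 - j15.53 V
  V2 = 47.7·(cos(84.9°) + j·sin(84.9°)) = 4.24 + j47.51 V
  V3 = 9.07·(cos(-30.0°) + j·sin(-30.0°)) = 7.855 - j4.535 V
Step 2 — Sum components: V_total = 20.6 + j27.45 V.
Step 3 — Convert to polar: |V_total| = 34.32 V, ∠V_total = 53.1°.

V_total = 34.32∠53.1° V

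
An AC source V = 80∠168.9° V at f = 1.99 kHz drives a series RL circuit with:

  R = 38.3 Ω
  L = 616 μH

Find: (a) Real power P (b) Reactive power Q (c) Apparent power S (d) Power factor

Step 1 — Angular frequency: ω = 2π·f = 2π·1990 = 1.25e+04 rad/s.
Step 2 — Component impedances:
  R: Z = R = 38.3 Ω
  L: Z = jωL = j·1.25e+04·0.000616 = 0 + j7.702 Ω
Step 3 — Series combination: Z_total = R + L = 38.3 + j7.702 Ω = 39.07∠11.4° Ω.
Step 4 — Source phasor: V = 80∠168.9° V = -78.5 + j15.4 V.
Step 5 — Current: I = V / Z = -1.892 + j0.7827 A = 2.048∠157.5° A.
Step 6 — Complex power: S = V·I* = 160.6 + j32.3 VA.
Step 7 — Real power: P = Re(S) = 160.6 W.
Step 8 — Reactive power: Q = Im(S) = 32.3 VAR.
Step 9 — Apparent power: |S| = 163.8 VA.
Step 10 — Power factor: PF = P/|S| = 0.9804 (lagging).

(a) P = 160.6 W  (b) Q = 32.3 VAR  (c) S = 163.8 VA  (d) PF = 0.9804 (lagging)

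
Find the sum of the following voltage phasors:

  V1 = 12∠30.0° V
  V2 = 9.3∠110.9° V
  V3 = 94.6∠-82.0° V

Step 1 — Convert each phasor to rectangular form:
  V1 = 12·(cos(30.0°) + j·sin(30.0°)) = 10.39 + j6 V
  V2 = 9.3·(cos(110.9°) + j·sin(110.9°)) = -3.318 + j8.688 V
  V3 = 94.6·(cos(-82.0°) + j·sin(-82.0°)) = 13.17 - j93.68 V
Step 2 — Sum components: V_total = 20.24 - j78.99 V.
Step 3 — Convert to polar: |V_total| = 81.54 V, ∠V_total = -75.6°.

V_total = 81.54∠-75.6° V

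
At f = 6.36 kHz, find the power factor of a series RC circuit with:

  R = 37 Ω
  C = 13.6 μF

Step 1 — Angular frequency: ω = 2π·f = 2π·6360 = 3.996e+04 rad/s.
Step 2 — Component impedances:
  R: Z = R = 37 Ω
  C: Z = 1/(jωC) = -j/(ω·C) = 0 - j1.84 Ω
Step 3 — Series combination: Z_total = R + C = 37 - j1.84 Ω = 37.05∠-2.8° Ω.
Step 4 — Power factor: PF = cos(φ) = Re(Z)/|Z| = 37/37.046 = 0.9988.
Step 5 — Type: Im(Z) = -1.84 ⇒ leading (phase φ = -2.8°).

PF = 0.9988 (leading, φ = -2.8°)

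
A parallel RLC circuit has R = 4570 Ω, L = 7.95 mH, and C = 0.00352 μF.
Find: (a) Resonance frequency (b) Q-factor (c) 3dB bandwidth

Step 1 — Resonance: ω₀ = 1/√(LC) = 1/√(0.00795·3.52e-09) = 1.89e+05 rad/s.
Step 2 — f₀ = ω₀/(2π) = 3.009e+04 Hz.
Step 3 — Parallel Q: Q = R/(ω₀L) = 4570/(1.89e+05·0.00795) = 3.041.
Step 4 — Bandwidth: Δω = ω₀/Q = 6.216e+04 rad/s; BW = Δω/(2π) = 9894 Hz.

(a) f₀ = 3.009e+04 Hz  (b) Q = 3.041  (c) BW = 9894 Hz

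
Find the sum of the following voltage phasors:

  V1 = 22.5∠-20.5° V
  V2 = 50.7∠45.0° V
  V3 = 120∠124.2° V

Step 1 — Convert each phasor to rectangular form:
  V1 = 22.5·(cos(-20.5°) + j·sin(-20.5°)) = 21.08 - j7.88 V
  V2 = 50.7·(cos(45.0°) + j·sin(45.0°)) = 35.85 + j35.85 V
  V3 = 120·(cos(124.2°) + j·sin(124.2°)) = -67.45 + j99.25 V
Step 2 — Sum components: V_total = -10.52 + j127.2 V.
Step 3 — Convert to polar: |V_total| = 127.7 V, ∠V_total = 94.7°.

V_total = 127.7∠94.7° V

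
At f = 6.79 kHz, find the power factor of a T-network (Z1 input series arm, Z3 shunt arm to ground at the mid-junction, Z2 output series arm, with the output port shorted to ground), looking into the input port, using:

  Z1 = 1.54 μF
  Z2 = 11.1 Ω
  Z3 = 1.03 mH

Step 1 — Angular frequency: ω = 2π·f = 2π·6790 = 4.266e+04 rad/s.
Step 2 — Component impedances:
  Z1: Z = 1/(jωC) = -j/(ω·C) = 0 - j15.22 Ω
  Z2: Z = R = 11.1 Ω
  Z3: Z = jωL = j·4.266e+04·0.00103 = 0 + j43.94 Ω
Step 3 — With the output port shorted to ground, the output series arm Z2 runs from the junction to ground; the shunt arm Z3 also runs from the junction to ground. They appear in parallel: Z3 || Z2 = 10.43 + j2.636 Ω.
Step 4 — Series with input arm Z1: Z_in = Z1 + (Z3 || Z2) = 10.43 - j12.58 Ω = 16.35∠-50.3° Ω.
Step 5 — Power factor: PF = cos(φ) = Re(Z)/|Z| = 10.4342/16.3478 = 0.6383.
Step 6 — Type: Im(Z) = -12.58 ⇒ leading (phase φ = -50.3°).

PF = 0.6383 (leading, φ = -50.3°)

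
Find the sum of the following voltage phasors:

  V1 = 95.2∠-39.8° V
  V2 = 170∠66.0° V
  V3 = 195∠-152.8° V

Step 1 — Convert each phasor to rectangular form:
  V1 = 95.2·(cos(-39.8°) + j·sin(-39.8°)) = 73.14 - j60.94 V
  V2 = 170·(cos(66.0°) + j·sin(66.0°)) = 69.15 + j155.3 V
  V3 = 195·(cos(-152.8°) + j·sin(-152.8°)) = -173.4 - j89.13 V
Step 2 — Sum components: V_total = -31.15 + j5.23 V.
Step 3 — Convert to polar: |V_total| = 31.59 V, ∠V_total = 170.5°.

V_total = 31.59∠170.5° V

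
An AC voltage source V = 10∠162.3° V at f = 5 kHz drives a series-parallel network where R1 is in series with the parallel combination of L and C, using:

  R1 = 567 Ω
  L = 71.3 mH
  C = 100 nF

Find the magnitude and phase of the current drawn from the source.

Step 1 — Angular frequency: ω = 2π·f = 2π·5000 = 3.142e+04 rad/s.
Step 2 — Component impedances:
  R1: Z = R = 567 Ω
  L: Z = jωL = j·3.142e+04·0.0713 = 0 + j2240 Ω
  C: Z = 1/(jωC) = -j/(ω·C) = 0 - j318.3 Ω
Step 3 — Parallel branch: L || C = 1/(1/L + 1/C) = 0 - j371 Ω.
Step 4 — Series with R1: Z_total = R1 + (L || C) = 567 - j371 Ω = 677.6∠-33.2° Ω.
Step 5 — Source phasor: V = 10∠162.3° V = -9.527 + j3.04 V.
Step 6 — Ohm's law: I = V / Z_total = (-9.527 + j3.04) / (567 - j371) = -0.01422 - j0.003944 A.
Step 7 — Convert to polar: |I| = 0.01476 A, ∠I = -164.5°.

I = 0.01476∠-164.5° A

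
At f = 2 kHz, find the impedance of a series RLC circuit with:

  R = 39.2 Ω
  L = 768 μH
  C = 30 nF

Step 1 — Angular frequency: ω = 2π·f = 2π·2000 = 1.257e+04 rad/s.
Step 2 — Component impedances:
  R: Z = R = 39.2 Ω
  L: Z = jωL = j·1.257e+04·0.000768 = 0 + j9.651 Ω
  C: Z = 1/(jωC) = -j/(ω·C) = 0 - j2653 Ω
Step 3 — Series combination: Z_total = R + L + C = 39.2 - j2643 Ω = 2643∠-89.2° Ω.

Z = 39.2 - j2643 Ω = 2643∠-89.2° Ω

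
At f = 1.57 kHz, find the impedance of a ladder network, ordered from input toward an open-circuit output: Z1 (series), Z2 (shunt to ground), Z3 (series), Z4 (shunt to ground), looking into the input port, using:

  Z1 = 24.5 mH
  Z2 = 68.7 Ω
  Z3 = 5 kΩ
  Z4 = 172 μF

Step 1 — Angular frequency: ω = 2π·f = 2π·1570 = 9865 rad/s.
Step 2 — Component impedances:
  Z1: Z = jωL = j·9865·0.0245 = 0 + j241.7 Ω
  Z2: Z = R = 68.7 Ω
  Z3: Z = R = 5000 Ω
  Z4: Z = 1/(jωC) = -j/(ω·C) = 0 - j0.5894 Ω
Step 3 — Ladder network (open output): work backward from the far end, alternating series and parallel combinations. Z_in = 67.77 + j241.7 Ω = 251∠74.3° Ω.

Z = 67.77 + j241.7 Ω = 251∠74.3° Ω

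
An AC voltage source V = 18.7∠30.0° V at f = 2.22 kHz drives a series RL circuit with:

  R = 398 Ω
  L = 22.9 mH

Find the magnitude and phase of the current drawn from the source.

Step 1 — Angular frequency: ω = 2π·f = 2π·2220 = 1.395e+04 rad/s.
Step 2 — Component impedances:
  R: Z = R = 398 Ω
  L: Z = jωL = j·1.395e+04·0.0229 = 0 + j319.4 Ω
Step 3 — Series combination: Z_total = R + L = 398 + j319.4 Ω = 510.3∠38.7° Ω.
Step 4 — Source phasor: V = 18.7∠30.0° V = 16.19 + j9.35 V.
Step 5 — Ohm's law: I = V / Z_total = (16.19 + j9.35) / (398 + j319.4) = 0.03622 - j0.005574 A.
Step 6 — Convert to polar: |I| = 0.03664 A, ∠I = -8.7°.

I = 0.03664∠-8.7° A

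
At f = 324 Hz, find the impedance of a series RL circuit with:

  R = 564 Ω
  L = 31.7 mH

Step 1 — Angular frequency: ω = 2π·f = 2π·324 = 2036 rad/s.
Step 2 — Component impedances:
  R: Z = R = 564 Ω
  L: Z = jωL = j·2036·0.0317 = 0 + j64.53 Ω
Step 3 — Series combination: Z_total = R + L = 564 + j64.53 Ω = 567.7∠6.5° Ω.

Z = 564 + j64.53 Ω = 567.7∠6.5° Ω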